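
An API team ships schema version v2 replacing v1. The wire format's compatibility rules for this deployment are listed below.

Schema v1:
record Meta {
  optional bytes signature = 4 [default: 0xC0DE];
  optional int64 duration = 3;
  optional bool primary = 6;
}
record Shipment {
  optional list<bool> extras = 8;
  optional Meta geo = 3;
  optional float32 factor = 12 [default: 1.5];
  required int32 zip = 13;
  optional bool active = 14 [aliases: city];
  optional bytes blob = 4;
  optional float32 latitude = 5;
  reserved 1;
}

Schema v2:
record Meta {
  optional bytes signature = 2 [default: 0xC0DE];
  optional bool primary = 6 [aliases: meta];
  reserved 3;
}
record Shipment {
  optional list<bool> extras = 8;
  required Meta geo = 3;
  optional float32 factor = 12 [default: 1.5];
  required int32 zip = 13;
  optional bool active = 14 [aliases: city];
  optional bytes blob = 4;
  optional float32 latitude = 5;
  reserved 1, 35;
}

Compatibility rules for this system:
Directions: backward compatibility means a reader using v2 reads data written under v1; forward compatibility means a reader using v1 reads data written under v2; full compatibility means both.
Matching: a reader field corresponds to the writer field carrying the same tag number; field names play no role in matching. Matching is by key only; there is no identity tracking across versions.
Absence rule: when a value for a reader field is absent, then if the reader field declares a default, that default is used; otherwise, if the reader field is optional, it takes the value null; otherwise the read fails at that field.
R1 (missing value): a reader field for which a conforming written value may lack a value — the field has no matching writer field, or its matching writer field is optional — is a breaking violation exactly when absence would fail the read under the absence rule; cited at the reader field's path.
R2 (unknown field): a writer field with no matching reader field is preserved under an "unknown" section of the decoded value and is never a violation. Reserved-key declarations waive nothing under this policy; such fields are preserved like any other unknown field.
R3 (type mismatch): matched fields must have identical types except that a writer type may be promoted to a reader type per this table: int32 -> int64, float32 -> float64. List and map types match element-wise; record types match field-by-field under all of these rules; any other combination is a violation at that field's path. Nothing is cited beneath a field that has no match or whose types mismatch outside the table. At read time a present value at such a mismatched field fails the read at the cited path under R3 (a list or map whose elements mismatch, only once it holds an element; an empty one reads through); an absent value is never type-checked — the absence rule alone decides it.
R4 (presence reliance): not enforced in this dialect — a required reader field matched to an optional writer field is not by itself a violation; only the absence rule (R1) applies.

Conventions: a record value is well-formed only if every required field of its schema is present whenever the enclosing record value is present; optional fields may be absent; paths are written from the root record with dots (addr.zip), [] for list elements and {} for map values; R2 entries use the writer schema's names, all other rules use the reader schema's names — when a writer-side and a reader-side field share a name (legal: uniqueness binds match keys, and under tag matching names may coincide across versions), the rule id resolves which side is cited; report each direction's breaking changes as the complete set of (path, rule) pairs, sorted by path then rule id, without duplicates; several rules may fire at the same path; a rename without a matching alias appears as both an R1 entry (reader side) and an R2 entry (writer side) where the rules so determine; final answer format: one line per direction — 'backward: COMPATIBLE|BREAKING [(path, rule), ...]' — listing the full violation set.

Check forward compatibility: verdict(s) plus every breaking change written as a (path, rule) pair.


forward: COMPATIBLE []

each type pair in Shipment: writer, then reader
checking forward for Shipment: reader v1 against writer v2:
  list<bool> -> list<bool>, writer optional: extras aligns to extras
  Meta -> Meta, writer required: geo aligns to geo
  float32 -> float32, writer optional: factor aligns to factor
  int32 -> int32, writer required: zip aligns to zip
  bool -> bool, writer optional: active aligns to active
  bytes -> bytes, writer optional: blob aligns to blob
  float32 -> float32, writer optional: latitude aligns to latitude
  geo.signature has no writer counterpart
  geo.duration has no writer counterpart
  bool -> bool, writer optional: geo.primary aligns to geo.primary
  leftover writer field: geo.signature
  => forward verdict for Shipment: COMPATIBLE, no violations
the other Shipment changes do not affect what is asked:
  removed field duration from record Meta (its key 3 joins the reserved list) -> fires no rule on Shipment, leaving the asked answer as it is
  field geo in record Shipment: optional changed to required -> fires only in the backward direction of Shipment, which is not asked here
  field signature in record Meta: tag 4 changed to 2 -> fires no rule on Shipment, leaving the asked answer as it is


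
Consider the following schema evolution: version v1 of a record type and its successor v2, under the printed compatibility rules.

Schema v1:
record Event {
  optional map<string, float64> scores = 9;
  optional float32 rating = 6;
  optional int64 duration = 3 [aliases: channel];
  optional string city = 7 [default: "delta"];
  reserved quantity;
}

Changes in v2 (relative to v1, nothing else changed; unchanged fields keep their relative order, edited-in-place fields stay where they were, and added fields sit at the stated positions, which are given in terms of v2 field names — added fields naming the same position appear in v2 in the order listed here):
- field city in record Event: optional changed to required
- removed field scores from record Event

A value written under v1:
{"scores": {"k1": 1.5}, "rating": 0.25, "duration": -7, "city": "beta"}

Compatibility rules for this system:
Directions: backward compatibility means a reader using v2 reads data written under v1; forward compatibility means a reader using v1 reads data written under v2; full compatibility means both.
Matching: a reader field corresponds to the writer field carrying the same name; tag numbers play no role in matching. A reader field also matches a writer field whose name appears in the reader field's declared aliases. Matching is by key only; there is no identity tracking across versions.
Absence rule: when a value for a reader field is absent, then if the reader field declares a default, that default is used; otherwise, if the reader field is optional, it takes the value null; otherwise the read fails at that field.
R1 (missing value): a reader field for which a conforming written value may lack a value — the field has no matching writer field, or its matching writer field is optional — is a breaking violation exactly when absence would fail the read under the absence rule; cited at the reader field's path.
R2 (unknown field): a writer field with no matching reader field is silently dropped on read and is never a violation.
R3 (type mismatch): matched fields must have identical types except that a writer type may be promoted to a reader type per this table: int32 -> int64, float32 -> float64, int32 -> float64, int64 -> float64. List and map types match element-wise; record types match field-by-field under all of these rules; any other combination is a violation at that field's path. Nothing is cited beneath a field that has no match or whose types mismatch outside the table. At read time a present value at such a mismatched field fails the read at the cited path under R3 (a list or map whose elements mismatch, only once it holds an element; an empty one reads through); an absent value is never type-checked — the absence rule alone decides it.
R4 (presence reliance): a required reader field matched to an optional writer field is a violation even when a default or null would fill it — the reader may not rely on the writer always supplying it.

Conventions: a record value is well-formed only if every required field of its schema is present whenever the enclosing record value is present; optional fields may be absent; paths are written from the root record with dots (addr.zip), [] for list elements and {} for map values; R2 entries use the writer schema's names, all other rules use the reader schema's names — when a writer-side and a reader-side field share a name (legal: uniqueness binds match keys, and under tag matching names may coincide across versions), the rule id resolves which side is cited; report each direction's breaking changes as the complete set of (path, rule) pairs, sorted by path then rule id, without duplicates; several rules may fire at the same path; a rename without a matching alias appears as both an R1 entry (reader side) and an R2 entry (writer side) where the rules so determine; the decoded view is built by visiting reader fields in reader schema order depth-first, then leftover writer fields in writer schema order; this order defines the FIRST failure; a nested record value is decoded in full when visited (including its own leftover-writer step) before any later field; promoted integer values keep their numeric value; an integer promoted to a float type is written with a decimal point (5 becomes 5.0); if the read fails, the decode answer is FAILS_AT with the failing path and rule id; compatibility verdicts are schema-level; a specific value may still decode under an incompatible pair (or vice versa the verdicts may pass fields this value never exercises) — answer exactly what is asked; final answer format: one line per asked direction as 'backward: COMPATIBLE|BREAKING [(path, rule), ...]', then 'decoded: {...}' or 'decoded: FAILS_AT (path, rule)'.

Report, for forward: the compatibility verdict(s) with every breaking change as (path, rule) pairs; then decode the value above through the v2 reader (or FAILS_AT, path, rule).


forward: COMPATIBLE []; decoded: {"rating": 0.25, "duration": -7, "city": "beta"}

in Event below, arrows point writer -> reader
forward analysis of Event with v1 as reader and v2 as writer:
  scores has no writer counterpart
  rating <- rating (float32 -> float32, writer optional)
  duration <- duration (int64 -> int64, writer optional)
  city <- city (string -> string, writer required)
  => forward: COMPATIBLE
decoding the Event value with the v2 reader:
  rating := 0.25
  duration := -7
  city := "beta"
  writer scores: unknown -> dropped
  => decoded: {"rating": 0.25, "duration": -7, "city": "beta"}
ruling out the remaining Event differences:
  field city in record Event: optional changed to required -> matters only for Event's backward compatibility — outside the asked direction


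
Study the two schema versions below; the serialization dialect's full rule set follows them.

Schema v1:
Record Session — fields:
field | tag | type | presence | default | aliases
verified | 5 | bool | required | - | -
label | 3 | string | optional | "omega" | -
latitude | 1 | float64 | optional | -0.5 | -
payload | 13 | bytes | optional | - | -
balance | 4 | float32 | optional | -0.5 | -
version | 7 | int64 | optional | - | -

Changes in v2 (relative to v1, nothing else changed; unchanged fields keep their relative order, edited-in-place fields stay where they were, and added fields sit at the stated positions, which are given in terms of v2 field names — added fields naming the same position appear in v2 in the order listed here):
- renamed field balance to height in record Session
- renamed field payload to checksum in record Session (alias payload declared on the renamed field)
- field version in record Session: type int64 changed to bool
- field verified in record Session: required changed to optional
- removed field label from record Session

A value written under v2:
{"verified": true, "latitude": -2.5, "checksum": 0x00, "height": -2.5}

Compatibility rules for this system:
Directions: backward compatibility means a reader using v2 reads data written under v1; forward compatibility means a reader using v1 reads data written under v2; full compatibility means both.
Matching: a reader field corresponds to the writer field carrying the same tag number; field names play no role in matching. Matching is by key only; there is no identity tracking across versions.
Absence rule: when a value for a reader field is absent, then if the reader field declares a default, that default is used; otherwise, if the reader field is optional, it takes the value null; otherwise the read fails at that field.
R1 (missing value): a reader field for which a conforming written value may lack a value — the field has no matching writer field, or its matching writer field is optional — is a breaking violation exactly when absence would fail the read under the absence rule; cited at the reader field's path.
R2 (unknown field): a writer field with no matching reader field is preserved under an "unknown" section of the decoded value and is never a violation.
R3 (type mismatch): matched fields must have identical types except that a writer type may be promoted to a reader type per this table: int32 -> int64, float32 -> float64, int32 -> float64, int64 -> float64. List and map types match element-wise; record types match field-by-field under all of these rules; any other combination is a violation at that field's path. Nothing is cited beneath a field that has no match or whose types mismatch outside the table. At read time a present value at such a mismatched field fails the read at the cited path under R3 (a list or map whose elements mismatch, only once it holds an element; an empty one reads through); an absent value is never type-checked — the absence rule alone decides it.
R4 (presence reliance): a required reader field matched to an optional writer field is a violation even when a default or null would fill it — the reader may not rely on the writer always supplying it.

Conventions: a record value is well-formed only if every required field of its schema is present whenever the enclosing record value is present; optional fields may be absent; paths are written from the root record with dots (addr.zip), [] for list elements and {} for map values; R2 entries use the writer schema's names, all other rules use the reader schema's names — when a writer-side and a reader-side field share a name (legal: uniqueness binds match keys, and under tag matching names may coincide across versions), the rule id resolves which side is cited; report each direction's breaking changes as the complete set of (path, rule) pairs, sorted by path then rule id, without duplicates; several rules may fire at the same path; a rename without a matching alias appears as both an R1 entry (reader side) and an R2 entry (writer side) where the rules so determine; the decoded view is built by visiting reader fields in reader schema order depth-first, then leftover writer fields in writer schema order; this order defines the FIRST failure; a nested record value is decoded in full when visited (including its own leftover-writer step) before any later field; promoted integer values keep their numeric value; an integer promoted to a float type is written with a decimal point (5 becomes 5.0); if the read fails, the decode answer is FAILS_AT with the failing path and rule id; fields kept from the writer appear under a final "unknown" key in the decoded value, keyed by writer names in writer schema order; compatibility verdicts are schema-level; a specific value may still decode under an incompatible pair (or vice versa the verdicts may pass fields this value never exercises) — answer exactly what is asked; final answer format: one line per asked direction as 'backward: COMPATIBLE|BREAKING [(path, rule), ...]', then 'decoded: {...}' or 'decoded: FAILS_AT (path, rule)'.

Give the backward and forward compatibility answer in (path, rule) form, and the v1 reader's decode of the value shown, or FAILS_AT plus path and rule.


backward: BREAKING [(version, R3)]; forward: BREAKING [(verified, R1), (verified, R4), (version, R3)]; decoded: {"verified": true, "label": "omega", "latitude": -2.5, "payload": 0x00, "balance": -2.5, "version": null}

in Session below, arrows point writer -> reader
backward for Session (reader v2, writer v1):
  verified: bool -> bool, writer required; from verified
  latitude: float64 -> float64, writer optional; from latitude
  checksum: bytes -> bytes, writer optional; from payload
  height: float32 -> float32, writer optional; from balance
  version: int64 -> bool, writer optional; from version
  writer label: unknown to reader
  violation R3 at version
  backward on Session therefore BREAKING (1)
forward for Session (reader v1, writer v2):
  verified: bool -> bool, writer optional; from verified
  no writer field matches reader label
  latitude: float64 -> float64, writer optional; from latitude
  payload: bytes -> bytes, writer optional; from checksum
  balance: float32 -> float32, writer optional; from height
  version: bool -> int64, writer optional; from version
  violation R1 at verified
  violation R4 at verified
  violation R3 at version
  forward on Session therefore BREAKING (3)
decode walk for Session under reader schema v1:
  verified := true
  label := "omega" (missing; default applied)
  latitude := -2.5
  payload := 0x00 (from writer checksum)
  balance := -2.5 (from writer height)
  version := null (missing; optional => null)
  => decoded: {"verified": true, "label": "omega", "latitude": -2.5, "payload": 0x00, "balance": -2.5, "version": null}


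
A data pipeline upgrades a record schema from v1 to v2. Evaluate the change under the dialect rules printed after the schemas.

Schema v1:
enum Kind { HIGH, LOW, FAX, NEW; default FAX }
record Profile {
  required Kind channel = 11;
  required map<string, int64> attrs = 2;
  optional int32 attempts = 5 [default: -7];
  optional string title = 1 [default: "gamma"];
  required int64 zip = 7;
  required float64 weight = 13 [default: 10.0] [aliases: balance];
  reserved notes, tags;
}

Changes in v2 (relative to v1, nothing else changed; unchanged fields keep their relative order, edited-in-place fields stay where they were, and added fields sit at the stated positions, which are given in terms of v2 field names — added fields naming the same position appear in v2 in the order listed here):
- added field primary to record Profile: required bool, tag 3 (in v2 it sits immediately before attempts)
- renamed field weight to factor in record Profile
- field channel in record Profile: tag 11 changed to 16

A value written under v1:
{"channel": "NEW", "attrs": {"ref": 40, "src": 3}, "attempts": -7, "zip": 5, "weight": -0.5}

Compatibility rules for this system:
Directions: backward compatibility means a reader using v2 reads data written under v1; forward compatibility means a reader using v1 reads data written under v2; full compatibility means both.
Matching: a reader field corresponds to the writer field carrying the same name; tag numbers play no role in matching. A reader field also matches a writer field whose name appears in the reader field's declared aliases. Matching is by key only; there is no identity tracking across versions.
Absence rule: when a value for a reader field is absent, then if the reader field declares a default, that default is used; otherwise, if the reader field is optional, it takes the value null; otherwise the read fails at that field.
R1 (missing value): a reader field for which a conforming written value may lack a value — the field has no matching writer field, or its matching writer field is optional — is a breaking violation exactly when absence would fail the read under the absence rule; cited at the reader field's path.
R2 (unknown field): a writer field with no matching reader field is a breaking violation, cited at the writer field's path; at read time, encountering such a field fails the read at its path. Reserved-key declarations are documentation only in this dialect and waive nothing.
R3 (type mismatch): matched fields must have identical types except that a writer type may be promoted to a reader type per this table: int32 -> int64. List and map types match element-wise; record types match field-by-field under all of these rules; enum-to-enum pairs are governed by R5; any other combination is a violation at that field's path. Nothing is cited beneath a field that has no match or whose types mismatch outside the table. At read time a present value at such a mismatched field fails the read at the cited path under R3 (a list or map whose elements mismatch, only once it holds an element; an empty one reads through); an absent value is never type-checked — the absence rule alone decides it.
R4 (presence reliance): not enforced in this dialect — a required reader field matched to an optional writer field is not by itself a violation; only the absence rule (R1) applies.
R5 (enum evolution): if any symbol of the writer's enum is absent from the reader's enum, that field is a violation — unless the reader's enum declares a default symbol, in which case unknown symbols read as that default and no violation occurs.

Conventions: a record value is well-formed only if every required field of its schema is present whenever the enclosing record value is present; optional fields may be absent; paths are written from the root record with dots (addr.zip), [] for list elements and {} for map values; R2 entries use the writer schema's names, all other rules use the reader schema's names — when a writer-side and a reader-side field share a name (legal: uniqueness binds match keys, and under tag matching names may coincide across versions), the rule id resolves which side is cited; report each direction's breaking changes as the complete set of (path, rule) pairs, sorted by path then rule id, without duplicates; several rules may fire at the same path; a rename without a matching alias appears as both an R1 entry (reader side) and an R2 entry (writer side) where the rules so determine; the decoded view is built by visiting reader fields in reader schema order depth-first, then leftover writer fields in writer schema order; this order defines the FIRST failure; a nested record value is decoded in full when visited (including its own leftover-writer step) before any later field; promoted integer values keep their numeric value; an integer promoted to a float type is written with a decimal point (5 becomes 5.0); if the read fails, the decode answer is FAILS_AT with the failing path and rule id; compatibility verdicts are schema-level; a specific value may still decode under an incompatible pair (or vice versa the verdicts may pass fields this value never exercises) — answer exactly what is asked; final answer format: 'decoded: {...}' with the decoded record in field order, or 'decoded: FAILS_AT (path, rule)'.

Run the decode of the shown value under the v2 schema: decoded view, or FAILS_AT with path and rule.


the writer's type comes first in each Profile pair
decode walk for Profile under reader schema v2:
  channel := "NEW"
  attrs := {"ref": 40, "src": 3}
  read fails at primary under R1 (no fill)
  => FAILS_AT (primary, R1)
checking off the Profile differences that do not matter here:
  renamed field weight to factor in record Profile -> schema-level compatibility only; this Profile value's decode is unchanged
  field channel in record Profile: tag 11 changed to 16 -> no rule fires on it and the decoded Profile view is identical with or without it

decoded: FAILS_AT (primary, R1)


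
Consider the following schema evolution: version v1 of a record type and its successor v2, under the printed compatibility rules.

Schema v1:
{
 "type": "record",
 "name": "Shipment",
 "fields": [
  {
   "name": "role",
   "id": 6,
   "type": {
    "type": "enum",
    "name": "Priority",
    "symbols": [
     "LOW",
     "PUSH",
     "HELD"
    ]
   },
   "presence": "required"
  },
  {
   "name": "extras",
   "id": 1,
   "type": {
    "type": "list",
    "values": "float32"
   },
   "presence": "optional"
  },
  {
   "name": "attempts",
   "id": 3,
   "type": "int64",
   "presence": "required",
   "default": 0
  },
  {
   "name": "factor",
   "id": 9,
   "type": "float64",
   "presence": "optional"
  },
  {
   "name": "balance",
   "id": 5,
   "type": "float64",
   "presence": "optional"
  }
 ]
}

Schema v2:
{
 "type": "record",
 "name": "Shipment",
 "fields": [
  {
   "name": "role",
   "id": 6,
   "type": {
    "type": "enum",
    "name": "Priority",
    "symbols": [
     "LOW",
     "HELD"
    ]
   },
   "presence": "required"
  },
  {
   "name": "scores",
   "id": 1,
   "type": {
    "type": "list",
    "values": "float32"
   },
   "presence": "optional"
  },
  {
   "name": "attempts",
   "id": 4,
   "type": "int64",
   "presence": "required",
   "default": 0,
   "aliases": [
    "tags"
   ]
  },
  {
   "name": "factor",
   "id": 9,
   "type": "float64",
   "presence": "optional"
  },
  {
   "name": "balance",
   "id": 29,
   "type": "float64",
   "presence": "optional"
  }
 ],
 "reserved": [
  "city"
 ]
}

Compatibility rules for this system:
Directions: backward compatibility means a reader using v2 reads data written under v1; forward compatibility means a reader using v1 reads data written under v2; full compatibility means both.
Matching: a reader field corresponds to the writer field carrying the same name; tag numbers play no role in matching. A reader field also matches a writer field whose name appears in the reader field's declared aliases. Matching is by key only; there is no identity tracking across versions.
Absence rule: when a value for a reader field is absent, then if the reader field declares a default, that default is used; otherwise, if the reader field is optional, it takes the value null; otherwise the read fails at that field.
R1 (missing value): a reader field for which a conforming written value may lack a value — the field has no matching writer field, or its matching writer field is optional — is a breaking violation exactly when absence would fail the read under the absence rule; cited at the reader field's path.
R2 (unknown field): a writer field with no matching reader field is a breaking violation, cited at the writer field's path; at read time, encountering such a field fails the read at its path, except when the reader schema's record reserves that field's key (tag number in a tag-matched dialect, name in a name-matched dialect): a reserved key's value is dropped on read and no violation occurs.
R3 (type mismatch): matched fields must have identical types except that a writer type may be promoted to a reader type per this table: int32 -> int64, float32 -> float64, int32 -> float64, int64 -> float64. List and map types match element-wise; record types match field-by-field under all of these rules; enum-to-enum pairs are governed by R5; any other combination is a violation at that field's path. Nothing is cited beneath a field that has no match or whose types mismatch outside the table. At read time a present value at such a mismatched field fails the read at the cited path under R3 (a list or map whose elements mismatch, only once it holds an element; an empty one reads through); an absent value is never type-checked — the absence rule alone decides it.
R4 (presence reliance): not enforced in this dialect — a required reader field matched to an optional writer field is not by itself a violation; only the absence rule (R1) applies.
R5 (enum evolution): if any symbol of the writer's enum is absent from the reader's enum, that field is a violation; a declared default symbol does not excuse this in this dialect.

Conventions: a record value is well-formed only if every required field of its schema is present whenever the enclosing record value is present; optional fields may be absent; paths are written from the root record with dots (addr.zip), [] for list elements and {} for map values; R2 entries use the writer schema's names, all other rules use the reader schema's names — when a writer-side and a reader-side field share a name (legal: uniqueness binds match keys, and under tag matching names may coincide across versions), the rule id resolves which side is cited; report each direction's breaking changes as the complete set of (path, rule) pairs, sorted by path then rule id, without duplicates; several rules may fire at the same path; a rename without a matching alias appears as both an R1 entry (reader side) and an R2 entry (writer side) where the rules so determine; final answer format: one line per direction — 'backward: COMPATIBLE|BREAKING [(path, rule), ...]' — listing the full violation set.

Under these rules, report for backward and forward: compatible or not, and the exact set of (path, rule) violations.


backward: BREAKING [(extras, R2), (role, R5)]; forward: BREAKING [(scores, R2)]

each type pair in Shipment: writer, then reader
checking backward for Shipment: reader v2 against writer v1:
  writer required, Priority -> Priority: reader role maps from writer role
  scores: no writer match
  writer required, int64 -> int64: reader attempts maps from writer attempts
  writer optional, float64 -> float64: reader factor maps from writer factor
  writer optional, float64 -> float64: reader balance maps from writer balance
  writer field extras has no reader counterpart
  breaking: (extras, R2)
  breaking: (role, R5)
  => 2 violation(s): backward is BREAKING for Shipment
checking forward for Shipment: reader v1 against writer v2:
  writer required, Priority -> Priority: reader role maps from writer role
  extras: no writer match
  writer required, int64 -> int64: reader attempts maps from writer attempts
  writer optional, float64 -> float64: reader factor maps from writer factor
  writer optional, float64 -> float64: reader balance maps from writer balance
  writer field scores has no reader counterpart
  breaking: (scores, R2)
  => 1 violation(s): forward is BREAKING for Shipment


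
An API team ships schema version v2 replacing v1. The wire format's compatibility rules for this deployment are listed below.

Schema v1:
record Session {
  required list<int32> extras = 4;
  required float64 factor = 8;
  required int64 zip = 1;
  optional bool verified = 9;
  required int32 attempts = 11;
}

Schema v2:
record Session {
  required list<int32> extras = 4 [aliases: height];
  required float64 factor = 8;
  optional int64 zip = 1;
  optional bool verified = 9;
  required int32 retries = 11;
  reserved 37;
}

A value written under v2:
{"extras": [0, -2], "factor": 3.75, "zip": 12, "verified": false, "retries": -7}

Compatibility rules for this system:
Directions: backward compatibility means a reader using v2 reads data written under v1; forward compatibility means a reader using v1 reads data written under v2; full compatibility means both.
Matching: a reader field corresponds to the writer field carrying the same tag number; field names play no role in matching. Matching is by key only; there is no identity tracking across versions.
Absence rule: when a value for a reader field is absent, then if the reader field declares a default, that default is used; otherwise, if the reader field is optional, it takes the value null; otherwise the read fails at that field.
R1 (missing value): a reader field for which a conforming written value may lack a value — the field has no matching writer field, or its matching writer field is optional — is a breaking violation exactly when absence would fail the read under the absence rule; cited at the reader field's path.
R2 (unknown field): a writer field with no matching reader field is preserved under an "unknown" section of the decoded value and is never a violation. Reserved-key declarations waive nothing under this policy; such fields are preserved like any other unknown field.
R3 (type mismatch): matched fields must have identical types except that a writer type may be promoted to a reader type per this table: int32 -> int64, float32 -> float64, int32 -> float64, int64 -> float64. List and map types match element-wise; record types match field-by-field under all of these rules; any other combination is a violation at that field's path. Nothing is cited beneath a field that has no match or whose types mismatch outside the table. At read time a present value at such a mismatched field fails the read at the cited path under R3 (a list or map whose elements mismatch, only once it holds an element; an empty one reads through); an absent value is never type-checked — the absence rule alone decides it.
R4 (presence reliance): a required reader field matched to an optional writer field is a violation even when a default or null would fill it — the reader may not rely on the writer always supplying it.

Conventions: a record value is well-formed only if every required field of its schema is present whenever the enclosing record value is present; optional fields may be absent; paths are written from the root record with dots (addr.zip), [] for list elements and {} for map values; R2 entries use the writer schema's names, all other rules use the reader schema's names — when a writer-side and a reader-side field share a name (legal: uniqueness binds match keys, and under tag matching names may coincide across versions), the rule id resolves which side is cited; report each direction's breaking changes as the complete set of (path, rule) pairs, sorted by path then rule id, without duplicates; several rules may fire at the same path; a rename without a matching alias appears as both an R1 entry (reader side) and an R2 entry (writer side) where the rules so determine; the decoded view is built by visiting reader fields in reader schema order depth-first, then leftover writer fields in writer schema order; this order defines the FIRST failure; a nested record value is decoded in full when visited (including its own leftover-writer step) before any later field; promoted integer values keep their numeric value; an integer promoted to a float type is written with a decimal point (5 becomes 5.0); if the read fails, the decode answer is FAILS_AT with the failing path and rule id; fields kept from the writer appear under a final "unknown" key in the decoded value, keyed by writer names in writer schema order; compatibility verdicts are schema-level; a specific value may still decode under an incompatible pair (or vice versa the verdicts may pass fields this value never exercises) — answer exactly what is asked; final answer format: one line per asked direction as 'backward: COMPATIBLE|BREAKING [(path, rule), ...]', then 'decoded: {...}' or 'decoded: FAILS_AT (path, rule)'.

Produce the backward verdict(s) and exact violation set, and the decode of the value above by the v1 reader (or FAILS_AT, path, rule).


backward: COMPATIBLE []; decoded: {"extras": [0, -2], "factor": 3.75, "zip": 12, "verified": false, "attempts": -7}

in Session below, arrows point writer -> reader
backward for Session (reader v2, writer v1):
  extras <- extras (list<int32> -> list<int32>, writer required)
  factor <- factor (float64 -> float64, writer required)
  zip <- zip (int64 -> int64, writer required)
  verified <- verified (bool -> bool, writer optional)
  retries <- attempts (int32 -> int32, writer required)
  => no violations; backward on Session: COMPATIBLE
decode (reader v1):
  extras := [0, -2]
  factor := 3.75
  zip := 12
  verified := false
  attempts := -7 (from writer retries)
  => decoded: {"extras": [0, -2], "factor": 3.75, "zip": 12, "verified": false, "attempts": -7}
diffs on Session not affecting the asked answer:
  field zip in record Session: required changed to optional -> fires only in the forward direction of Session, which is not asked here
  renamed field attempts to retries in record Session -> triggers nothing under Session's printed rules — same verdict


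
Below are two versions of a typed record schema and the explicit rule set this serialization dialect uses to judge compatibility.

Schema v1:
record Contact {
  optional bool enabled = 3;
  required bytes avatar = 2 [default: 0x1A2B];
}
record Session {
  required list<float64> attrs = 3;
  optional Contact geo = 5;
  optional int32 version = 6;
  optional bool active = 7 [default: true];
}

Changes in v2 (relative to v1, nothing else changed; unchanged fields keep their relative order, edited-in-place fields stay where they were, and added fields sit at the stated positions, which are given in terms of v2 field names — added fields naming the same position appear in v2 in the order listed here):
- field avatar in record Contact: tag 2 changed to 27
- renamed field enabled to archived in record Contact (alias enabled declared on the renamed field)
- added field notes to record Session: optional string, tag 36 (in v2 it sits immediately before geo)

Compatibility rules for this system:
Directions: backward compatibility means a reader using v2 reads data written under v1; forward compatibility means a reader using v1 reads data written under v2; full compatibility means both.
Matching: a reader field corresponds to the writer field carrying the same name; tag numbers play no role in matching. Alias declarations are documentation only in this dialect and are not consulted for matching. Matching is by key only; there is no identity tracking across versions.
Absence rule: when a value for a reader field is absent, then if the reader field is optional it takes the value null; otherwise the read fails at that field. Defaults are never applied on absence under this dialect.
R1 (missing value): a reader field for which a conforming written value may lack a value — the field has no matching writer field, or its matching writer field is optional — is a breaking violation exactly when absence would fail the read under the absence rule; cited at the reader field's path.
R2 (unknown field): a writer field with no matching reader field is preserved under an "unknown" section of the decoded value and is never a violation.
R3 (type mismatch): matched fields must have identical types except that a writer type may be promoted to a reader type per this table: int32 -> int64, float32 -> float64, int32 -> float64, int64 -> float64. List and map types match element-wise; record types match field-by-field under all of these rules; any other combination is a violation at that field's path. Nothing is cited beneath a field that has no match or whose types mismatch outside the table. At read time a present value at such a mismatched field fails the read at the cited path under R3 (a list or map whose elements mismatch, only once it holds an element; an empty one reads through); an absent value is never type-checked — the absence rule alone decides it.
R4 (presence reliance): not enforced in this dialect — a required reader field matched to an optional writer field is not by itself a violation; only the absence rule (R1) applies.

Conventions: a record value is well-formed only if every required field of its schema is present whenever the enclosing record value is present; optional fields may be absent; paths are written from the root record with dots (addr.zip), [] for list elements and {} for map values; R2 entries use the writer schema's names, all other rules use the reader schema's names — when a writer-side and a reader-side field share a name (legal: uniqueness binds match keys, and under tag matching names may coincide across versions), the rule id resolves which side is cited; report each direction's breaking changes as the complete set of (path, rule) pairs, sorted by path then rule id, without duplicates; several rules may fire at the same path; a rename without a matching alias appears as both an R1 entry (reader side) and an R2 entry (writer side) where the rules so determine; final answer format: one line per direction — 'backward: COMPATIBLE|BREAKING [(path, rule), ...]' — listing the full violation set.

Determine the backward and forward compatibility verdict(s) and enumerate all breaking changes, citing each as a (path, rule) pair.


backward: COMPATIBLE []; forward: COMPATIBLE []

each type pair in Session: writer, then reader
checking backward for Session: reader v2 against writer v1:
  attrs: list<float64> -> list<float64>, writer required; from attrs
  no writer field matches reader notes
  geo: Contact -> Contact, writer optional; from geo
  version: int32 -> int32, writer optional; from version
  active: bool -> bool, writer optional; from active
  no writer field matches reader geo.archived
  geo.avatar: bytes -> bytes, writer required; from geo.avatar
  leftover writer field: geo.enabled
  nothing fires on Session: backward is COMPATIBLE
checking forward for Session: reader v1 against writer v2:
  attrs: list<float64> -> list<float64>, writer required; from attrs
  geo: Contact -> Contact, writer optional; from geo
  version: int32 -> int32, writer optional; from version
  active: bool -> bool, writer optional; from active
  leftover writer field: notes
  no writer field matches reader geo.enabled
  geo.avatar: bytes -> bytes, writer required; from geo.avatar
  leftover writer field: geo.archived
  nothing fires on Session: forward is COMPATIBLE
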